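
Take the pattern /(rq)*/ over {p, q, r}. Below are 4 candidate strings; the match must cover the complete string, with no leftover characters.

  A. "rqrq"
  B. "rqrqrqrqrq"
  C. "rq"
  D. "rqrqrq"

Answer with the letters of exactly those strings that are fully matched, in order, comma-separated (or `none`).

A, B, C, D

A → match
B → match
C → match
D → match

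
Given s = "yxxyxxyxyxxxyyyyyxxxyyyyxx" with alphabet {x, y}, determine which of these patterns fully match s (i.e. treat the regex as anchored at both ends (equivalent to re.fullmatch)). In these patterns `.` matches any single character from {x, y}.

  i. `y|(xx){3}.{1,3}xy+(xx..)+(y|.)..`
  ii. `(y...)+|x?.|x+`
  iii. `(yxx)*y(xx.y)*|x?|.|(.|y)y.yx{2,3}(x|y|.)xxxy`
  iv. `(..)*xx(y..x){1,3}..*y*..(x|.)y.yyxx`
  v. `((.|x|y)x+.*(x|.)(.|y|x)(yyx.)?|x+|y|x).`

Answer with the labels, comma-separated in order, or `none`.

iv, v

i → no match
ii → no match
iii → no match
iv → match
v → match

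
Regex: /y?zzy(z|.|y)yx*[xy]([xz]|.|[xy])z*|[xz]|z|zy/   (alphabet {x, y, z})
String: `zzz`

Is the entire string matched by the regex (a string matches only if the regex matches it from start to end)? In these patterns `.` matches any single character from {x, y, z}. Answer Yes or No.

No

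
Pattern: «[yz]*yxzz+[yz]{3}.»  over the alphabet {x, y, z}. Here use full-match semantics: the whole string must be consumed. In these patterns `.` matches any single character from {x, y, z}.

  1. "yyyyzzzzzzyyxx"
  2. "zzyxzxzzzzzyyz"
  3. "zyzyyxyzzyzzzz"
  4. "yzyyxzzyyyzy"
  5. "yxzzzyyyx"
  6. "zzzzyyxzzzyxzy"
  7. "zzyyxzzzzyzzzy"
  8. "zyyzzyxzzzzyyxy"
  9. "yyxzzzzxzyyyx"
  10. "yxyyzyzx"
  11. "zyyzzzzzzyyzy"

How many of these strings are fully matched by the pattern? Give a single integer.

1 → no match
2 → no match
3 → no match
4 → no match
5 → match
6 → no match
7 → no match
8 → no match
9 → no match
10 → no match
11 → no match
Total matched: 1

1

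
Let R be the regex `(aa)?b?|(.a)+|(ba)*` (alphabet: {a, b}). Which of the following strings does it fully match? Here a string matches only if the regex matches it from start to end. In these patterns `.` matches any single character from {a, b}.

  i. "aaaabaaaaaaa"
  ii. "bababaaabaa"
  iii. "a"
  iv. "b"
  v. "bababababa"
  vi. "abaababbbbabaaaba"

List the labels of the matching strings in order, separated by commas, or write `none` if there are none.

i → match
ii → no match
iii → no match
iv → match
v → match
vi → no match

i, iv, v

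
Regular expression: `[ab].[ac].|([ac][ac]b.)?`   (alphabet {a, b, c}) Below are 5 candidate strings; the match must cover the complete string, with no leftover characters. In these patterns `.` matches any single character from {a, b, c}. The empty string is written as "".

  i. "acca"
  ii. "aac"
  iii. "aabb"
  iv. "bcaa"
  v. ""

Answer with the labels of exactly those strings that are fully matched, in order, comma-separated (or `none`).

i → match
ii → no match
iii → match
iv → match
v → match

i, iii, iv, v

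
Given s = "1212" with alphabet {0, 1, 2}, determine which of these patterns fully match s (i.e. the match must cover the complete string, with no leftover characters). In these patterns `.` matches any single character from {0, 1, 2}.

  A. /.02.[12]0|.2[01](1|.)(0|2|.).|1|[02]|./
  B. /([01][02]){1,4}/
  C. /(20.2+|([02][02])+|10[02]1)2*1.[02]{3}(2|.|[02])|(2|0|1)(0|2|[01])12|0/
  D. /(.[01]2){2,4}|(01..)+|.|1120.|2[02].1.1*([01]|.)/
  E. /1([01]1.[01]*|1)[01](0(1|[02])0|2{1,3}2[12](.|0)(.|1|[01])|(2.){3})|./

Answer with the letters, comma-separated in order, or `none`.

A → no match
B → match
C → match
D → no match
E → no match

B, C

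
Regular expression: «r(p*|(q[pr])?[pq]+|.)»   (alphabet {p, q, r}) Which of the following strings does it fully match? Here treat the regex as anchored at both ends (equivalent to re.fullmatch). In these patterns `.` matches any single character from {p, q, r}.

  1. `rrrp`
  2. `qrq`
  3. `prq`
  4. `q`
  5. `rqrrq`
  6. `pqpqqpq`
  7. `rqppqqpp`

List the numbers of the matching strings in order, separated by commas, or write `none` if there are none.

1 → no match
2 → no match — must start with `r`
3 → no match — must start with `r`
4 → no match — must start with `r`
5 → no match
6 → no match — must start with `r`
7 → match

7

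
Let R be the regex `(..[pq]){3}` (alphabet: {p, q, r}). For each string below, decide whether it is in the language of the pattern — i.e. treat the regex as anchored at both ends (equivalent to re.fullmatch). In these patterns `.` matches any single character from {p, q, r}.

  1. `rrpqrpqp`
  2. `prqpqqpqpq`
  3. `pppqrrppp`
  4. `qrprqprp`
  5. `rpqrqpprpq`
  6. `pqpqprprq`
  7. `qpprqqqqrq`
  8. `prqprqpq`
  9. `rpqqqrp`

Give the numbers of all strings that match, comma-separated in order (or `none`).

none

1. `rrpqrpqp` → no match
2. `prqpqqpqpq` → no match
3. `pppqrrppp` → no match
4. `qrprqprp` → no match
5. `rpqrqpprpq` → no match
6. `pqpqprprq` → no match
7. `qpprqqqqrq` → no match
8. `prqprqpq` → no match
9. `rpqqqrp` → no match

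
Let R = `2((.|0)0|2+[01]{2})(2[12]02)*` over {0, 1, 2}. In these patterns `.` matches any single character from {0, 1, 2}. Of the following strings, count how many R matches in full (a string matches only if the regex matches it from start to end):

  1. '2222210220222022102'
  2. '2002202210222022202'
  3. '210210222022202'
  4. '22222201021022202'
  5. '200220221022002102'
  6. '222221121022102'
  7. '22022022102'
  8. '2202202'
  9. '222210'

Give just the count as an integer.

7

1 → match
2 → match
3 → match
4 → no match
5 → no match
6 → match
7 → match
8 → match
9 → match
Total matched: 7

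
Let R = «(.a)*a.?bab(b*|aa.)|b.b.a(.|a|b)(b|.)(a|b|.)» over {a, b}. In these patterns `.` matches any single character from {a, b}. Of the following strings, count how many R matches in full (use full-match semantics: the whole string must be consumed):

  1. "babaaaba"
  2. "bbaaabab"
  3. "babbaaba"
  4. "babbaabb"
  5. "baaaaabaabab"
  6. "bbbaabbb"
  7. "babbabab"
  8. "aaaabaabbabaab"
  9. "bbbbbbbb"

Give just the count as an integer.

1 → match
2 → no match
3 → match
4 → match
5 → match
6 → match
7 → match
8 → match
9 → no match
Total matched: 7

7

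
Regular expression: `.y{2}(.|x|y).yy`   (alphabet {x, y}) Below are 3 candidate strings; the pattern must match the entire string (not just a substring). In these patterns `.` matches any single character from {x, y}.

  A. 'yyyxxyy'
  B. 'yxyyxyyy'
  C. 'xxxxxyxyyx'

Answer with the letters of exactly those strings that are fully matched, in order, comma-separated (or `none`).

A. 'yyyxxyy' → match
B. 'yxyyxyyy' → no match
C. 'xxxxxyxyyx' → no match — must end with 'yy'

A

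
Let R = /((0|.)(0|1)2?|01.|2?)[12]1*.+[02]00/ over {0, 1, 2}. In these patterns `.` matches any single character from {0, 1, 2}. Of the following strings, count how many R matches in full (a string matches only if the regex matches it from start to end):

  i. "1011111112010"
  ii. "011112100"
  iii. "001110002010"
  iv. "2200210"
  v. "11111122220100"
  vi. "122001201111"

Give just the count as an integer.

i → no match — must end with "00"
ii → no match
iii → no match — must end with "00"
iv → no match — must end with "00"
v → no match
vi → no match — must end with "00"
Total matched: 0

0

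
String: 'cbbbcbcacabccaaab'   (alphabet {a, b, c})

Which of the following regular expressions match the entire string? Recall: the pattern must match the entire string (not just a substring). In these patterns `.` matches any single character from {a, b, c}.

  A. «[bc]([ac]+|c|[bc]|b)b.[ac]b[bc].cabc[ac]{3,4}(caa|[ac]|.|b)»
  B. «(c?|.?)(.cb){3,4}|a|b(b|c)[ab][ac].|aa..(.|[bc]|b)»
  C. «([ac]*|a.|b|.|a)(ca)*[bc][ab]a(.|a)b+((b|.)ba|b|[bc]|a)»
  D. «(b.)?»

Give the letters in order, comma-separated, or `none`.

A → match
B → no match
C → no match
D → no match

A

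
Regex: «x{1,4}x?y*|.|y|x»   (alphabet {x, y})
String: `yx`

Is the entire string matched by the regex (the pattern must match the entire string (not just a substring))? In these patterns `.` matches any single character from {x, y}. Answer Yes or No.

No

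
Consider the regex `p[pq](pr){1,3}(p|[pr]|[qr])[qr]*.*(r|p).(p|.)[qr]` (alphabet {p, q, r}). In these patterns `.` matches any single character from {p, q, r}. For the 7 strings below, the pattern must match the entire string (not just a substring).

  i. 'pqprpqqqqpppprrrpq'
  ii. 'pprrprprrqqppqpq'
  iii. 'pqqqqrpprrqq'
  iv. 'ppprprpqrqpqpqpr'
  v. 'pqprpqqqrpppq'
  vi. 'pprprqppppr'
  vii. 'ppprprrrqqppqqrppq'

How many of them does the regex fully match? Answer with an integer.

i → match
ii → no match
iii → no match
iv → match
v → match
vi → no match
vii → match
Total matched: 4

4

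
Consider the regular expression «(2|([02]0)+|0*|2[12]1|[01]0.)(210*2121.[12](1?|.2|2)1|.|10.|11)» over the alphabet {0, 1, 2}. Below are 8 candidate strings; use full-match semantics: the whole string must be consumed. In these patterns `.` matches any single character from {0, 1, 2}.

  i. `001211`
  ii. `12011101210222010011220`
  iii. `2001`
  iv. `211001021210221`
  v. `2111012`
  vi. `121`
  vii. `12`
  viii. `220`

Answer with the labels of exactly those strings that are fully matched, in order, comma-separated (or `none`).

i → no match
ii → no match
iii → no match
iv → no match
v → no match
vi → no match
vii → no match
viii → no match

none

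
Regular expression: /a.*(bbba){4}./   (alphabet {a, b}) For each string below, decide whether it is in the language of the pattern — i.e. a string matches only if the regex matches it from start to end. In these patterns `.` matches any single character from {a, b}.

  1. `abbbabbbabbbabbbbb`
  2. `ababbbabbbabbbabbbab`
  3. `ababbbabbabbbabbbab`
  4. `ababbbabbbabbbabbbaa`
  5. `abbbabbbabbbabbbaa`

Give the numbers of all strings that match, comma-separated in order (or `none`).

1 → no match
2 → match
3 → no match
4 → match
5 → match

2, 4, 5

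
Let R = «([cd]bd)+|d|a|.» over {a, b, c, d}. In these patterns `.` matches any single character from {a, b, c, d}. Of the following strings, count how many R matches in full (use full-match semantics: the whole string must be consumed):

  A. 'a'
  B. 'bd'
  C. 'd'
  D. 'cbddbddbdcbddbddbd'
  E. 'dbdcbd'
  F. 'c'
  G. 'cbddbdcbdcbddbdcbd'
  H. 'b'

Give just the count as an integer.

7

A. 'a' → match
B. 'bd' → no match
C. 'd' → match
D → match
E. 'dbdcbd' → match
F. 'c' → match
G → match
H. 'b' → match
Total matched: 7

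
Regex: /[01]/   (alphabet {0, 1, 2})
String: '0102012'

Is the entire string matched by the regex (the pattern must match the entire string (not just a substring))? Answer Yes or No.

No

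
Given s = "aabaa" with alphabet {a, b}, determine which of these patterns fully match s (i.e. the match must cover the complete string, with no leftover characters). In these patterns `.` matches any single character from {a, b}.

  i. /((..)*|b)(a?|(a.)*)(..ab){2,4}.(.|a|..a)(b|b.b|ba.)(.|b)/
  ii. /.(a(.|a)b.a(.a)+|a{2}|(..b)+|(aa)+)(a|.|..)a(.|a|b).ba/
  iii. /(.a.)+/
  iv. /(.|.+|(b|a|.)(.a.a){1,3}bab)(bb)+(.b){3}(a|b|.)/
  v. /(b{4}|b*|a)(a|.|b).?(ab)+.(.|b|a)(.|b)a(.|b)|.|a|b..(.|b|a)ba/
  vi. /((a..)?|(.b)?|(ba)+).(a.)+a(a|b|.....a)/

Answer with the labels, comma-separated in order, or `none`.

vi

i → no match
ii → no match — must end with "ba"
iii → no match
iv → no match
v → no match
vi → match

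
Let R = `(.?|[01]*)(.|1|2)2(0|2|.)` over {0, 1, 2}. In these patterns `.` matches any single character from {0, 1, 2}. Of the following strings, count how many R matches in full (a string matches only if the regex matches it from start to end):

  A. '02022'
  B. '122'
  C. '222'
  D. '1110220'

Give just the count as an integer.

3

A → no match
B → match
C → match
D → match
Total matched: 3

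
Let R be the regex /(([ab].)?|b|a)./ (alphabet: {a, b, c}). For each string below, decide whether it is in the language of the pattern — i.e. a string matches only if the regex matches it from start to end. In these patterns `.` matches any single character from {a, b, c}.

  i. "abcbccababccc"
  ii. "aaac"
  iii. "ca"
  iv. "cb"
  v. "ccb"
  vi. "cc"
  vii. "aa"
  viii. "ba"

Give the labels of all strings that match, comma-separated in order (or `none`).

vii, viii

i → no match
ii. "aaac" → no match
iii. "ca" → no match
iv. "cb" → no match
v. "ccb" → no match
vi. "cc" → no match
vii. "aa" → match
viii. "ba" → match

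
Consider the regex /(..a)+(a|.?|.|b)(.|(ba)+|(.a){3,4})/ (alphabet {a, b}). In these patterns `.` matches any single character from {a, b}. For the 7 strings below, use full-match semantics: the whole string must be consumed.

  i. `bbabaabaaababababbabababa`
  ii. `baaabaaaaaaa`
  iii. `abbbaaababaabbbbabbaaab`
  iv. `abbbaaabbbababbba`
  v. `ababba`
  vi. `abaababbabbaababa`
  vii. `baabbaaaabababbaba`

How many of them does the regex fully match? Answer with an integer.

i → no match
ii → match
iii → no match
iv → no match
v → match
vi → match
vii → no match
Total matched: 3

3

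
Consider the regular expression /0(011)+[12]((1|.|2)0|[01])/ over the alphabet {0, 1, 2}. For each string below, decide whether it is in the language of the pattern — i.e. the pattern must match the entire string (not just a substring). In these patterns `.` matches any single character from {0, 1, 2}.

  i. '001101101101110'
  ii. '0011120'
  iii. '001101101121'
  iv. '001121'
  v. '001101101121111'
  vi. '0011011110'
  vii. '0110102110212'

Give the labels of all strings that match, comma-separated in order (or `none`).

i → match
ii → match
iii → match
iv → match
v → no match
vi → match
vii → no match — must start with '0011'

i, ii, iii, iv, vi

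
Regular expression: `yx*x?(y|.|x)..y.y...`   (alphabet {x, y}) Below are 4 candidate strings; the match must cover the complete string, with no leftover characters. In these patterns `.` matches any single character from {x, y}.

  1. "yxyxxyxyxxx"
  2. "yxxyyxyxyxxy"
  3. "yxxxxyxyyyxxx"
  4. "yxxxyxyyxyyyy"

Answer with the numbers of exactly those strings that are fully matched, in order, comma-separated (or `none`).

1, 2, 3, 4

1 → match
2 → match
3 → match
4 → match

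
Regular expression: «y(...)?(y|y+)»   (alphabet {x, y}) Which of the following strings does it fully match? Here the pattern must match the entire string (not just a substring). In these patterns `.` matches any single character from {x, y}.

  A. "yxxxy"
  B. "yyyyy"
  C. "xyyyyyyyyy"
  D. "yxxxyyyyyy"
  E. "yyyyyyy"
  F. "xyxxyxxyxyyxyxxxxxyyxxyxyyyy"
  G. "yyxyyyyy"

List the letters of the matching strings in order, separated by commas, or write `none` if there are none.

A. "yxxxy" → match
B. "yyyyy" → match
C. "xyyyyyyyyy" → no match — must start with "y"
D. "yxxxyyyyyy" → match
E. "yyyyyyy" → match
F → no match — must start with "y"
G. "yyxyyyyy" → match

A, B, D, E, G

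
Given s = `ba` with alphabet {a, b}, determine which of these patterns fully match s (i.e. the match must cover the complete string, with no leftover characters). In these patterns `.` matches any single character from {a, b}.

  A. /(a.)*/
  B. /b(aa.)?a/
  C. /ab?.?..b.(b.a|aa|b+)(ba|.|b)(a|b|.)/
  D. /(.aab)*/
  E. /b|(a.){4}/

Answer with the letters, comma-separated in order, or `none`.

A → no match
B → match
C → no match — must start with `a`
D → no match
E → no match

B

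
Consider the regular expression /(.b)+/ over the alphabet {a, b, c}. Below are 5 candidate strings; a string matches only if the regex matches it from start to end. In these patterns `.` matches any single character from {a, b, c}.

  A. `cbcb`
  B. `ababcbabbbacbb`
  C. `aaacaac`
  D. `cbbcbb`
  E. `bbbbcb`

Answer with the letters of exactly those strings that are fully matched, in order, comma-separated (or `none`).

A → match
B → no match
C → no match — must end with `b`
D → no match
E → match

A, E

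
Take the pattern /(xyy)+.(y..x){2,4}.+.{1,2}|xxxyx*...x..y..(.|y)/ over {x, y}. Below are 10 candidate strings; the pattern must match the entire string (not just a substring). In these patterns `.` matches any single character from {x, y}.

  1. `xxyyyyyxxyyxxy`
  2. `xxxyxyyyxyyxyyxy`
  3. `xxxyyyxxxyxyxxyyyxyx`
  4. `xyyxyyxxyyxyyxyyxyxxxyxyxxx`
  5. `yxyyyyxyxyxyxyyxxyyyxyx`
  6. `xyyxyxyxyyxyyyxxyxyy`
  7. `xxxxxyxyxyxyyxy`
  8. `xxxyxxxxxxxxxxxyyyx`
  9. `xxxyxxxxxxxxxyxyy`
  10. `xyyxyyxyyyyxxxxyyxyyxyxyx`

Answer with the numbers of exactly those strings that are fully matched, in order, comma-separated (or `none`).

8, 9

1 → no match
2 → no match
3 → no match
4 → no match
5 → no match
6 → no match
7 → no match
8 → match
9 → match
10 → no match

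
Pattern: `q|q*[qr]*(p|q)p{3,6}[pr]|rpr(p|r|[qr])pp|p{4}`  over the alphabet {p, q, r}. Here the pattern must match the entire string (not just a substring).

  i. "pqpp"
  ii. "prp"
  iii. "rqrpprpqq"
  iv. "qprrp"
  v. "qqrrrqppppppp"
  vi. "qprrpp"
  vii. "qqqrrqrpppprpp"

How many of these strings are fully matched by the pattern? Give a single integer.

1

i → no match
ii → no match
iii → no match
iv → no match
v → match
vi → no match
vii → no match
Total matched: 1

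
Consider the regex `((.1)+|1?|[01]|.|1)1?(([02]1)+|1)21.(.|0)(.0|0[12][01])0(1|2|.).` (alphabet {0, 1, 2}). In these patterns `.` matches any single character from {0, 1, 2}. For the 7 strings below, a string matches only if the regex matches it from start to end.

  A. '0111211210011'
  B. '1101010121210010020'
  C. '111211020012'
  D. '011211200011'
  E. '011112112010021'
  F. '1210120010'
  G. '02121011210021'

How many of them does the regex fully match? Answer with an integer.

A → match
B → match
C → match
D → match
E → match
F → match
G → no match
Total matched: 6

6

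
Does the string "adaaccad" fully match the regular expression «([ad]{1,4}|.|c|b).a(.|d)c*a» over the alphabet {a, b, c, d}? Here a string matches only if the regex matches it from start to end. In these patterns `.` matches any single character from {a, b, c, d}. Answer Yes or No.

Every match must end with "a", but "adaaccad" does not.

No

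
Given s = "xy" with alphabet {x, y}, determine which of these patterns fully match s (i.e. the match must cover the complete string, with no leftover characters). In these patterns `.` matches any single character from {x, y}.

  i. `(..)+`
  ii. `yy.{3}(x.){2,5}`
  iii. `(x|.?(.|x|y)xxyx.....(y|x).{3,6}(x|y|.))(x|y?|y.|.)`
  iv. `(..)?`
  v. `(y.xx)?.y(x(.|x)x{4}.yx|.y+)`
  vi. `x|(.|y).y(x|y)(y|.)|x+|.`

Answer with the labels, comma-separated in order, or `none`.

i → match
ii → no match — must start with "yy"
iii → match
iv → match
v → no match
vi → no match

i, iii, iv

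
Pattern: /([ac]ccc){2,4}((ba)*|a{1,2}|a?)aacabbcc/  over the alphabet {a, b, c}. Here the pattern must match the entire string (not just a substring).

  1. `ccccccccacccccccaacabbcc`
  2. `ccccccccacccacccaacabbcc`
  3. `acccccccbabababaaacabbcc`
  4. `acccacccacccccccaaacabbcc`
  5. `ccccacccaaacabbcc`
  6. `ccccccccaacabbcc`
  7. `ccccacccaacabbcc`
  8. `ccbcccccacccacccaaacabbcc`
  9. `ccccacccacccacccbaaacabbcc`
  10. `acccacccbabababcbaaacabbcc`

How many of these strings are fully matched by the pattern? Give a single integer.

8

1 → match
2 → match
3 → match
4 → match
5 → match
6 → match
7 → match
8 → no match
9 → match
10 → no match
Total matched: 8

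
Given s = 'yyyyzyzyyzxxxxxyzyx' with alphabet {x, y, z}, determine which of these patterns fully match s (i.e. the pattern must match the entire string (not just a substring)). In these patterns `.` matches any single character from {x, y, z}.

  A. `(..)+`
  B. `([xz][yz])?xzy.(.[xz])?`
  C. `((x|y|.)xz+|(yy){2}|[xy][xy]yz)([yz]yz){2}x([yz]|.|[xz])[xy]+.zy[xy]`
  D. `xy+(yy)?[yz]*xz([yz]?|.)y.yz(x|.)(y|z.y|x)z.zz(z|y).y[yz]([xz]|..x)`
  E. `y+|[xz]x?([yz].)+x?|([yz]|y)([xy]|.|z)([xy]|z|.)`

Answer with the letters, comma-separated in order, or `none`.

A → no match
B → no match
C → match
D → no match — must start with 'xy'
E → no match

C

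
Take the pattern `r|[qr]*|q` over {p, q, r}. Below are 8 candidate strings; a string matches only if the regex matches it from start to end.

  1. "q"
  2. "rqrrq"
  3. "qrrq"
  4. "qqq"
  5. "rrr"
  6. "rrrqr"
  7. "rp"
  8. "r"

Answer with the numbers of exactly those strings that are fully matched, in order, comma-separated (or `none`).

1 → match
2 → match
3 → match
4 → match
5 → match
6 → match
7 → no match
8 → match

1, 2, 3, 4, 5, 6, 8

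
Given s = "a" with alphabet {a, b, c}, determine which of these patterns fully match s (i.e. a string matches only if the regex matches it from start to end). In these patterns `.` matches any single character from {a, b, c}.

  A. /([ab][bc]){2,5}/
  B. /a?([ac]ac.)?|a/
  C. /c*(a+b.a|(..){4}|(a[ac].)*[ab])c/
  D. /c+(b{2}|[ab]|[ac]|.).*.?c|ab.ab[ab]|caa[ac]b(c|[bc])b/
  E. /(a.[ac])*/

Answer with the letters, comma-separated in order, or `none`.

A → no match
B → match
C → no match — must end with "c"
D → no match
E → no match

B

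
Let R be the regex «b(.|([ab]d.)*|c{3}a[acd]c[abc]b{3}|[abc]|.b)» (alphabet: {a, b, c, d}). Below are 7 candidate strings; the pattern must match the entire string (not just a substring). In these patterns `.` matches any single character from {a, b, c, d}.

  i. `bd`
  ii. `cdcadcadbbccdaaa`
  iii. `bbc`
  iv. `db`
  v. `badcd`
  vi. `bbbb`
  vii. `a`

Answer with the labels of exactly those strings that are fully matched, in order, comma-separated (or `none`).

i

i → match
ii → no match — must start with `b`
iii → no match
iv → no match — must start with `b`
v → no match
vi → no match
vii → no match — must start with `b`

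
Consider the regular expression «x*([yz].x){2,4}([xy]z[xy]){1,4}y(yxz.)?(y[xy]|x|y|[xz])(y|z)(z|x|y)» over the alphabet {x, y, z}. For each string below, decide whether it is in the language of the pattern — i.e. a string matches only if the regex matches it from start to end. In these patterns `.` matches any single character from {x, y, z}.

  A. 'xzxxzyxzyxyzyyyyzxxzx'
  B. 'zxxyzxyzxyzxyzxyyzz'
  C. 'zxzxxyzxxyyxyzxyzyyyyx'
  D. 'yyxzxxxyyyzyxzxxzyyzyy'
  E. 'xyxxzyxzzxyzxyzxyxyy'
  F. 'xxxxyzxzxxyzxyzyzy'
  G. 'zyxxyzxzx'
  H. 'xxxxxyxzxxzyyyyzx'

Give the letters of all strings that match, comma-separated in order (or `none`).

B, E

A → no match
B → match
C → no match
D → no match
E → match
F → no match
G. 'zyxxyzxzx' → no match
H → no match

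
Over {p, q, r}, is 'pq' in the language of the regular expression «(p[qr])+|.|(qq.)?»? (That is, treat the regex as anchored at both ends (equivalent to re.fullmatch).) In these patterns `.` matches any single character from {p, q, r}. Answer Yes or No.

Yes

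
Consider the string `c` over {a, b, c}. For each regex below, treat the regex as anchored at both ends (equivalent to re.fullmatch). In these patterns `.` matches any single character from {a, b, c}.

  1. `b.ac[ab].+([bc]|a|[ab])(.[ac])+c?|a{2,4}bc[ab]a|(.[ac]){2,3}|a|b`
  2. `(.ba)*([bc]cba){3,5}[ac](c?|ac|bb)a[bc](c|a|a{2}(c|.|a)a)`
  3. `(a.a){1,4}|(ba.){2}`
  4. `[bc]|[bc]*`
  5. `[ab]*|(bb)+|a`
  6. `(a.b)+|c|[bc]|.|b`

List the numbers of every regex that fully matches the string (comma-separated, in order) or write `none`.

1 → no match
2 → no match
3 → no match
4 → match
5 → no match
6 → match

4, 6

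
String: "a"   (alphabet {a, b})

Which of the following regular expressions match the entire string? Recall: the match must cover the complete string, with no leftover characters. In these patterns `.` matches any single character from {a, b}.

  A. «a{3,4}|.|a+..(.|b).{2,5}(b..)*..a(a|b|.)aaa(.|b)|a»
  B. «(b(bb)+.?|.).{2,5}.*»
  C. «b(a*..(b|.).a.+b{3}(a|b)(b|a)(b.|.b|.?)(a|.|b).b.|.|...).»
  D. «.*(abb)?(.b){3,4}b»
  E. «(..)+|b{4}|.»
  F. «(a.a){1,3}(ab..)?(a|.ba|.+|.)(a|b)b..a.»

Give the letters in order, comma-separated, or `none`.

A → match
B → no match
C → no match — must start with "b"
D → no match — must end with "bb"
E → match
F → no match

A, E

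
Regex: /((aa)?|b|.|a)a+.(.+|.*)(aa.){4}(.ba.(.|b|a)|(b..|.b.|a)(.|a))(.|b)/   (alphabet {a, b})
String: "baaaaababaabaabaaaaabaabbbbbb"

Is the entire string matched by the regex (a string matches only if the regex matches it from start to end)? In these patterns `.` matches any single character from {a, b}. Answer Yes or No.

Yes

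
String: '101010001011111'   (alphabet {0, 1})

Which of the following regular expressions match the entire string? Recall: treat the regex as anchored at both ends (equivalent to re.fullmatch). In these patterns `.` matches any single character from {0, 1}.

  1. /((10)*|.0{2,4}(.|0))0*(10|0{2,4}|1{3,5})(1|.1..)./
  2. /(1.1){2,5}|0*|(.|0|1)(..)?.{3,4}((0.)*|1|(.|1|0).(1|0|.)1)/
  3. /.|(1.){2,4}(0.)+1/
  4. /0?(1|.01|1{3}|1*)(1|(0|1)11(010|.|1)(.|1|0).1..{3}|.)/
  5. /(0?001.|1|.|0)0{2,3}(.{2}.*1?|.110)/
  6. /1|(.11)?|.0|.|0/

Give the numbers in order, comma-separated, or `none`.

1 → match
2 → no match
3 → no match
4 → no match
5 → no match
6 → no match

1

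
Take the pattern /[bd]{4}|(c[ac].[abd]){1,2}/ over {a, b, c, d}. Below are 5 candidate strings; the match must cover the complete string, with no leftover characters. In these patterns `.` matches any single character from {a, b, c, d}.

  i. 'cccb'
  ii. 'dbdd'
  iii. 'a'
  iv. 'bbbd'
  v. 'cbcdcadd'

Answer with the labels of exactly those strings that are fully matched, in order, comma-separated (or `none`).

i, ii, iv

i → match
ii → match
iii → no match
iv → match
v → no match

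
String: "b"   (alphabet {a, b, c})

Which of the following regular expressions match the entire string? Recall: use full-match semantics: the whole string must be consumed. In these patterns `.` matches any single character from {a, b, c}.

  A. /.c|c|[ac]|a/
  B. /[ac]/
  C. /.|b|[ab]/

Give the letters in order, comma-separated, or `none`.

C

A → no match
B → no match
C → match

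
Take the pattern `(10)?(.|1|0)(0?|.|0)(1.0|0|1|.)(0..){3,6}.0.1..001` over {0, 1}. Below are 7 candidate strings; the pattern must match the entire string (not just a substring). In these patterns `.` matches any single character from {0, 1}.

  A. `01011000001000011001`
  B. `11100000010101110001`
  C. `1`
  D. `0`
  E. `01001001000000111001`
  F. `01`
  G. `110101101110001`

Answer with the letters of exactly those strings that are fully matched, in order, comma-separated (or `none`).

A → no match
B → no match
C → no match — must end with `001`
D → no match — must end with `001`
E → match
F → no match — must end with `001`
G → no match

E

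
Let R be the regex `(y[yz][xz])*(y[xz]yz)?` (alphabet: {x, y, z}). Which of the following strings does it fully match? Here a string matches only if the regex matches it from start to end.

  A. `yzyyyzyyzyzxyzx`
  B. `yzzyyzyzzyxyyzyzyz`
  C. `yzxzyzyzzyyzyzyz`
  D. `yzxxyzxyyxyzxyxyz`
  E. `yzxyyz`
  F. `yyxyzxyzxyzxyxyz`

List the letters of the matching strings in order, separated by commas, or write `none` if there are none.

E, F

A → no match
B → no match
C → no match
D → no match
E. `yzxyyz` → match
F → match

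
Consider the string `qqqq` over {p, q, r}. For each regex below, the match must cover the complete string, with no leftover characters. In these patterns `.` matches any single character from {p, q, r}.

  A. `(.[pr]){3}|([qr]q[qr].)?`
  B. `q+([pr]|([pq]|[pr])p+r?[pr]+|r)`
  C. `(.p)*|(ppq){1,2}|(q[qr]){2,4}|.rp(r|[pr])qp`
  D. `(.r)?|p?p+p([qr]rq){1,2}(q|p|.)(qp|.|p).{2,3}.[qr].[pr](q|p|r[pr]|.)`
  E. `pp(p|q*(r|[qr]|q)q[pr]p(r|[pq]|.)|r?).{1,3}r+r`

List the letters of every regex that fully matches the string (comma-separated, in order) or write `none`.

A → match
B → no match
C → match
D → no match
E → no match — must start with `pp`

A, C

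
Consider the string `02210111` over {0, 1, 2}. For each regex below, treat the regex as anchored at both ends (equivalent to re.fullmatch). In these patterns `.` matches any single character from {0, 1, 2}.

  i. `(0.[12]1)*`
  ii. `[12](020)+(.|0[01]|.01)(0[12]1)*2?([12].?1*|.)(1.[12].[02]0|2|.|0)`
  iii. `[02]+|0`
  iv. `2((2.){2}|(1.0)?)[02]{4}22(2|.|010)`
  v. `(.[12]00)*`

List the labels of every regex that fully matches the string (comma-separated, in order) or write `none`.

i

i → match
ii → no match
iii → no match
iv → no match — must start with `2`
v → no match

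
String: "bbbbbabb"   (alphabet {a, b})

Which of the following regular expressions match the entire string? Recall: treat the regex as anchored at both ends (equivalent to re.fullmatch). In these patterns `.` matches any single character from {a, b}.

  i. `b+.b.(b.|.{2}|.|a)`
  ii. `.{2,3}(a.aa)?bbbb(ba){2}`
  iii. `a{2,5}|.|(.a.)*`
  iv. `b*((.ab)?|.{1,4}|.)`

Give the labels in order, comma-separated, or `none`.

i → match
ii → no match — must end with "ba"
iii → no match
iv → match

i, iv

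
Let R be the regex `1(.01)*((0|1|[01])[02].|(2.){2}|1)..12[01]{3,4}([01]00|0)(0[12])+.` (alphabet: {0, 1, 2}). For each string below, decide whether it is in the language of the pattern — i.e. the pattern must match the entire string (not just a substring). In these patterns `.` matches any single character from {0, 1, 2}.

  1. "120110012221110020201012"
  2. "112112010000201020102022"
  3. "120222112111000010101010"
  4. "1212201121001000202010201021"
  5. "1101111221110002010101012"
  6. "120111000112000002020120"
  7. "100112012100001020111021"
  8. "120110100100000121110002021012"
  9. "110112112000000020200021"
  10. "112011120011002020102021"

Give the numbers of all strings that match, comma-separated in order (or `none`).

2, 3, 4, 10

1 → no match
2 → match
3 → match
4 → match
5 → no match
6 → no match
7 → no match
8 → no match
9 → no match
10 → match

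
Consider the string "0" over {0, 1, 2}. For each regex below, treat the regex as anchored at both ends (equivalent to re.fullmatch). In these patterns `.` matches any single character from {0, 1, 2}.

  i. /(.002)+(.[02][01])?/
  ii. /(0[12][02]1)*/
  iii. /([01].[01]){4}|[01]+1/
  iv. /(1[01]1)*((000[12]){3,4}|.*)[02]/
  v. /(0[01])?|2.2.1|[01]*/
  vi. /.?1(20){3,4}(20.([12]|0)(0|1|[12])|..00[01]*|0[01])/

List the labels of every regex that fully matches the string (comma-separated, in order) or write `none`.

iv, v

i → no match
ii → no match
iii → no match
iv → match
v → match
vi → no match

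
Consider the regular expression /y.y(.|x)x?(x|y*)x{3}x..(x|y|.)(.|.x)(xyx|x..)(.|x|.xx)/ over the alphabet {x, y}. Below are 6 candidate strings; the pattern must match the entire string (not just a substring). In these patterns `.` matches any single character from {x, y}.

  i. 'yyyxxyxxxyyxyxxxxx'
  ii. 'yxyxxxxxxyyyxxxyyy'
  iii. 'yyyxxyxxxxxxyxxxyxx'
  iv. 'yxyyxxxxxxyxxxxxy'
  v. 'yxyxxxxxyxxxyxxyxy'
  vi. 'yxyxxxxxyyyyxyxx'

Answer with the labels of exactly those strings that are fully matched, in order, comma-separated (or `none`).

ii, iii, iv, vi

i → no match
ii → match
iii → match
iv → match
v → no match
vi → match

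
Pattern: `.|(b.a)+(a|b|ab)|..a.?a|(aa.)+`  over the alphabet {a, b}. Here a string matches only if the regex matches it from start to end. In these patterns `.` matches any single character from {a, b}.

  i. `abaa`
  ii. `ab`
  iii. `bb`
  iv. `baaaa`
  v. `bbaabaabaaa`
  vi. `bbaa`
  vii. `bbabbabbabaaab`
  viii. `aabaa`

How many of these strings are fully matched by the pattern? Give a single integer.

i → match
ii → no match
iii → no match
iv → match
v → no match
vi → match
vii → match
viii → no match
Total matched: 4

4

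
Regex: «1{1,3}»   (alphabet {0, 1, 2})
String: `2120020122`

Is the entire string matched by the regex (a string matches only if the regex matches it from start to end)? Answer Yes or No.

Every match must start with `1`, but `2120020122` does not.

No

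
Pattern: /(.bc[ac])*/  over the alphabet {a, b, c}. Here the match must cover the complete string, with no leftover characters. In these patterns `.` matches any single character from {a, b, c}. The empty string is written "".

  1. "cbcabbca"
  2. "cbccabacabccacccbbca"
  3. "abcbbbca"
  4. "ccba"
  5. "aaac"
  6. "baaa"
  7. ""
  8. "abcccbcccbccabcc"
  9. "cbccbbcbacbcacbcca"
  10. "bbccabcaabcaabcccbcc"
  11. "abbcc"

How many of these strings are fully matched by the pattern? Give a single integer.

1. "cbcabbca" → match
2 → no match
3. "abcbbbca" → no match
4. "ccba" → no match
5. "aaac" → no match
6. "baaa" → no match
7. "" → match
8 → match
9 → no match
10 → match
11. "abbcc" → no match
Total matched: 4

4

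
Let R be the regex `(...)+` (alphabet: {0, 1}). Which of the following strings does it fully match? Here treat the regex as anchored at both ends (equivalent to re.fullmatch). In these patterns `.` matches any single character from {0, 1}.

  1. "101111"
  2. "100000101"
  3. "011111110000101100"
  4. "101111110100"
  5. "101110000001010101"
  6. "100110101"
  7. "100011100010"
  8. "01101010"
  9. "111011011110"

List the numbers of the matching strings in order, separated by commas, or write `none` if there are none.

1, 2, 3, 4, 5, 6, 7, 9

1 → match
2 → match
3 → match
4 → match
5 → match
6 → match
7 → match
8 → no match
9 → match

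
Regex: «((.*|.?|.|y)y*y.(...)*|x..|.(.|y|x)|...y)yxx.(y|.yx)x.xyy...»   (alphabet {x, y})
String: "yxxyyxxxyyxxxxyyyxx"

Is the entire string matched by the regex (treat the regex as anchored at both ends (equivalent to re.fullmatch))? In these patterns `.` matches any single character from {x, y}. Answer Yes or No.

Yes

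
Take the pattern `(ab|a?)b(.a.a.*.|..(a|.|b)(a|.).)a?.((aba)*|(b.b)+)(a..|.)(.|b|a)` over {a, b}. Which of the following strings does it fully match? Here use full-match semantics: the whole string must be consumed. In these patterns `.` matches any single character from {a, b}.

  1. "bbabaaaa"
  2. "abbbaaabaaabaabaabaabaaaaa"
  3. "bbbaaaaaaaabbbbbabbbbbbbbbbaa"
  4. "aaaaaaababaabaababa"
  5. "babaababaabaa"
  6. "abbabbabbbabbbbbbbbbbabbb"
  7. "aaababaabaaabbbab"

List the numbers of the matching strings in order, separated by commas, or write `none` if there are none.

2, 6

1 → no match
2 → match
3 → no match
4 → no match
5 → no match
6 → match
7 → no match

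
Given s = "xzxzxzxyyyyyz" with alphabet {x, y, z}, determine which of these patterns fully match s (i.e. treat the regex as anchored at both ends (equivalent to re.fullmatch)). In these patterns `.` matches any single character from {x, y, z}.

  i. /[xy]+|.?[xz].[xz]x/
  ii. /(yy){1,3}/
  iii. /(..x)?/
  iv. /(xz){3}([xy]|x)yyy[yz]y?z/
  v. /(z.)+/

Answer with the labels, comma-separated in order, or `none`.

iv

i → no match
ii → no match — must start with "yy"
iii → no match
iv → match
v → no match — must start with "z"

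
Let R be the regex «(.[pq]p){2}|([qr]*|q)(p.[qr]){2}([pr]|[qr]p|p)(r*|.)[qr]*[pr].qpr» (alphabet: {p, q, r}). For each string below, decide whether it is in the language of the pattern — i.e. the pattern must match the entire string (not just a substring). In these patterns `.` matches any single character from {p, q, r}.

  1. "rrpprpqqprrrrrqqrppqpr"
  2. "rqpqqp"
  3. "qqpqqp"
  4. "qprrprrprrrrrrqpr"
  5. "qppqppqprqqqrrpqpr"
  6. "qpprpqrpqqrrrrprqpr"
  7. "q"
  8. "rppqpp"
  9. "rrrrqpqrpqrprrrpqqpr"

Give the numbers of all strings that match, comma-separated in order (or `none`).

1 → match
2. "rqpqqp" → match
3. "qqpqqp" → match
4 → match
5 → match
6 → match
7. "q" → no match
8. "rppqpp" → match
9 → match

1, 2, 3, 4, 5, 6, 8, 9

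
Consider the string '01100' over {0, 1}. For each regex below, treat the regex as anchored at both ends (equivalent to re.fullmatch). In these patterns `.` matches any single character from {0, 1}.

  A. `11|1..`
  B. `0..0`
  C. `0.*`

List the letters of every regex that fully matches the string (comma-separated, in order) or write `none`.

C

A → no match
B → no match
C → match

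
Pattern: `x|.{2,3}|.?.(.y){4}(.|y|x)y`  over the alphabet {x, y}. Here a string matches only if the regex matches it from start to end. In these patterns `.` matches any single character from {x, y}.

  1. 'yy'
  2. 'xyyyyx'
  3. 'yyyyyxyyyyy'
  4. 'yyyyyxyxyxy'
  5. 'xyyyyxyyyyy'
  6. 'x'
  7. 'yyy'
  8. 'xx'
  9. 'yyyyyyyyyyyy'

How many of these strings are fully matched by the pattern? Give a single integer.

8

1 → match
2 → no match
3 → match
4 → match
5 → match
6 → match
7 → match
8 → match
9 → match
Total matched: 8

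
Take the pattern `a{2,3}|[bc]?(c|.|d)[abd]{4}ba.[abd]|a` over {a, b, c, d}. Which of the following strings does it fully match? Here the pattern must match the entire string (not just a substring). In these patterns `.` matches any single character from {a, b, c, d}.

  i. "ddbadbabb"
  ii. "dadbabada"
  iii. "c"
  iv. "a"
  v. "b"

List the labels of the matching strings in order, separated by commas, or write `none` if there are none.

i, ii, iv

i. "ddbadbabb" → match
ii. "dadbabada" → match
iii. "c" → no match
iv. "a" → match
v. "b" → no match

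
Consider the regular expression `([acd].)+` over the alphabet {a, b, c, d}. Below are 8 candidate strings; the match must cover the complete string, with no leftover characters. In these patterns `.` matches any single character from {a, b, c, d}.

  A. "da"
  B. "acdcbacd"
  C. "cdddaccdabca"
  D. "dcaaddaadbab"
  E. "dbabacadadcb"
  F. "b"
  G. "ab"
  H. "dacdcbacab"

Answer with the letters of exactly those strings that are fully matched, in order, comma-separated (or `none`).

A, C, D, E, G, H

A → match
B → no match
C → match
D → match
E → match
F → no match
G → match
H → match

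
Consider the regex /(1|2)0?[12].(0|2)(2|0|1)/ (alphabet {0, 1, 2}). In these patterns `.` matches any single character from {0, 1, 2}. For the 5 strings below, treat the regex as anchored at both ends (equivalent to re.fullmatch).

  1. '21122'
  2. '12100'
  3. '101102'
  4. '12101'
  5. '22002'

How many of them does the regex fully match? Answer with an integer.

1 → match
2 → match
3 → match
4 → match
5 → match
Total matched: 5

5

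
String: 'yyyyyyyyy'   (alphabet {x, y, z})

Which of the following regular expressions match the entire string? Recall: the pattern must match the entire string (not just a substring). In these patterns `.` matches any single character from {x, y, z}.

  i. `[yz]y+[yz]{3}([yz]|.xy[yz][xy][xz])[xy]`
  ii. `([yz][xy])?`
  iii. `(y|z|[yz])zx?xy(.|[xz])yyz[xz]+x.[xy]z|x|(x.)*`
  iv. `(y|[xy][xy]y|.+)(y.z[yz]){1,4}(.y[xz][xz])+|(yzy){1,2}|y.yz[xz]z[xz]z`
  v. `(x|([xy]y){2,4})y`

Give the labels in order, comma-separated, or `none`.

i → match
ii → no match
iii → no match
iv → no match
v → match

i, v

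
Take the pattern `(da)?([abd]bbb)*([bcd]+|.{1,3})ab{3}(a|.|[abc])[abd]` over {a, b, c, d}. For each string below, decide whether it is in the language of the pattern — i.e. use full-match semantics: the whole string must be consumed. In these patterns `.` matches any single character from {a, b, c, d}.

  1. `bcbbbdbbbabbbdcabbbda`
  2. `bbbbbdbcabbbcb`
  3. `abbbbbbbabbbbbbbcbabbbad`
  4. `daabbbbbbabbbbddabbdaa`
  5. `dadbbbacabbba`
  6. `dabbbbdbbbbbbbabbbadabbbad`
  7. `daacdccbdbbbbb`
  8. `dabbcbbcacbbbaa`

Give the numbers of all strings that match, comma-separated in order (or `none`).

1 → no match
2 → match
3 → match
4 → no match
5 → no match
6 → match
7 → no match
8 → no match

2, 3, 6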